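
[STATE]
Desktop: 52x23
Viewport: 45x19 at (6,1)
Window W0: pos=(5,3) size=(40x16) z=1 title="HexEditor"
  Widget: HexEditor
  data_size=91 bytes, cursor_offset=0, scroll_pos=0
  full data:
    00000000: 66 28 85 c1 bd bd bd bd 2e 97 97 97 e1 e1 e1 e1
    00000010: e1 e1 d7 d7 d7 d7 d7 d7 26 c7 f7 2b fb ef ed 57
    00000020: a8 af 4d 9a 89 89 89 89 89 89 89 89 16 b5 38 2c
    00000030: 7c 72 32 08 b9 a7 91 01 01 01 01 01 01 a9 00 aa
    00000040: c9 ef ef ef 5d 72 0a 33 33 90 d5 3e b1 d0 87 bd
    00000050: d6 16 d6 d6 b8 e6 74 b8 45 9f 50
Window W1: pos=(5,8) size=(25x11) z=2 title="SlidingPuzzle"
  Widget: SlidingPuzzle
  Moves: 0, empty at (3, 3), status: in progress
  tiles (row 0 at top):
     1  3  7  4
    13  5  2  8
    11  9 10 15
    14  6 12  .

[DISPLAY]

                                             
                                             
━━━━━━━━━━━━━━━━━━━━━━━━━━━━━━━━━━━━━━┓      
 HexEditor                            ┃      
──────────────────────────────────────┨      
00000000  66 28 85 c1 bd bd bd bd  2e ┃      
00000010  e1 e1 d7 d7 d7 d7 d7 d7  26 ┃      
━━━━━━━━━━━━━━━━━━━━━━━┓ 89 89 89  89 ┃      
 SlidingPuzzle         ┃ a7 91 01  01 ┃      
───────────────────────┨ 72 0a 33  33 ┃      
┌────┬────┬────┬────┐  ┃ e6 74 b8  45 ┃      
│  1 │  3 │  7 │  4 │  ┃              ┃      
├────┼────┼────┼────┤  ┃              ┃      
│ 13 │  5 │  2 │  8 │  ┃              ┃      
├────┼────┼────┼────┤  ┃              ┃      
│ 11 │  9 │ 10 │ 15 │  ┃              ┃      
├────┼────┼────┼────┤  ┃              ┃      
━━━━━━━━━━━━━━━━━━━━━━━┛━━━━━━━━━━━━━━┛      
                                             


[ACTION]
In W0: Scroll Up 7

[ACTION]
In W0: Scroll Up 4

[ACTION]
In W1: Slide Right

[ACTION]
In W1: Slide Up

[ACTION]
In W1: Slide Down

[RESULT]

                                             
                                             
━━━━━━━━━━━━━━━━━━━━━━━━━━━━━━━━━━━━━━┓      
 HexEditor                            ┃      
──────────────────────────────────────┨      
00000000  66 28 85 c1 bd bd bd bd  2e ┃      
00000010  e1 e1 d7 d7 d7 d7 d7 d7  26 ┃      
━━━━━━━━━━━━━━━━━━━━━━━┓ 89 89 89  89 ┃      
 SlidingPuzzle         ┃ a7 91 01  01 ┃      
───────────────────────┨ 72 0a 33  33 ┃      
┌────┬────┬────┬────┐  ┃ e6 74 b8  45 ┃      
│  1 │  3 │  7 │  4 │  ┃              ┃      
├────┼────┼────┼────┤  ┃              ┃      
│ 13 │  5 │  2 │  8 │  ┃              ┃      
├────┼────┼────┼────┤  ┃              ┃      
│ 11 │  9 │    │ 15 │  ┃              ┃      
├────┼────┼────┼────┤  ┃              ┃      
━━━━━━━━━━━━━━━━━━━━━━━┛━━━━━━━━━━━━━━┛      
                                             


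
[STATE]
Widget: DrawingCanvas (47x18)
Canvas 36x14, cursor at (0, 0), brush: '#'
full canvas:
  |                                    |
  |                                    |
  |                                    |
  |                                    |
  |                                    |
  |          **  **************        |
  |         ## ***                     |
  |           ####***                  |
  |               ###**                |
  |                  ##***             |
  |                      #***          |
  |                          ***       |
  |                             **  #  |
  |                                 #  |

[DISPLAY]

+                                              
                                               
                                               
                                               
                                               
          **  **************                   
         ## ***                                
           ####***                             
               ###**                           
                  ##***                        
                      #***                     
                          ***                  
                             **  #             
                                 #             
                                               
                                               
                                               
                                               


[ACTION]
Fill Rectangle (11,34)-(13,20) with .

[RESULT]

+                                              
                                               
                                               
                                               
                                               
          **  **************                   
         ## ***                                
           ####***                             
               ###**                           
                  ##***                        
                      #***                     
                    ...............            
                    ...............            
                    ...............            
                                               
                                               
                                               
                                               


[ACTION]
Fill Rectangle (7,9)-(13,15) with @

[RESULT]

+                                              
                                               
                                               
                                               
                                               
          **  **************                   
         ## ***                                
         @@@@@@@**                             
         @@@@@@@##**                           
         @@@@@@@  ##***                        
         @@@@@@@      #***                     
         @@@@@@@    ...............            
         @@@@@@@    ...............            
         @@@@@@@    ...............            
                                               
                                               
                                               
                                               


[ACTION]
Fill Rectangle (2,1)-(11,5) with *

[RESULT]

+                                              
                                               
 *****                                         
 *****                                         
 *****                                         
 *****    **  **************                   
 *****   ## ***                                
 *****   @@@@@@@**                             
 *****   @@@@@@@##**                           
 *****   @@@@@@@  ##***                        
 *****   @@@@@@@      #***                     
 *****   @@@@@@@    ...............            
         @@@@@@@    ...............            
         @@@@@@@    ...............            
                                               
                                               
                                               
                                               


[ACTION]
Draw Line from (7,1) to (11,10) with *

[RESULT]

+                                              
                                               
 *****                                         
 *****                                         
 *****                                         
 *****    **  **************                   
 *****   ## ***                                
 *****   @@@@@@@**                             
 *****   @@@@@@@##**                           
 ******  @@@@@@@  ##***                        
 ***** **@@@@@@@      #***                     
 *****   **@@@@@    ...............            
         @@@@@@@    ...............            
         @@@@@@@    ...............            
                                               
                                               
                                               
                                               


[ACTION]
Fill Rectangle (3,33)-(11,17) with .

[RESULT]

+                                              
                                               
 *****                                         
 *****           .................             
 *****           .................             
 *****    **  ***.................             
 *****   ## ***  .................             
 *****   @@@@@@@*.................             
 *****   @@@@@@@#.................             
 ******  @@@@@@@ .................             
 ***** **@@@@@@@ .................             
 *****   **@@@@@ ..................            
         @@@@@@@    ...............            
         @@@@@@@    ...............            
                                               
                                               
                                               
                                               


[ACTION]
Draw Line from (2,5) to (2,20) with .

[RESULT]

+                                              
                                               
 ****................                          
 *****           .................             
 *****           .................             
 *****    **  ***.................             
 *****   ## ***  .................             
 *****   @@@@@@@*.................             
 *****   @@@@@@@#.................             
 ******  @@@@@@@ .................             
 ***** **@@@@@@@ .................             
 *****   **@@@@@ ..................            
         @@@@@@@    ...............            
         @@@@@@@    ...............            
                                               
                                               
                                               
                                               


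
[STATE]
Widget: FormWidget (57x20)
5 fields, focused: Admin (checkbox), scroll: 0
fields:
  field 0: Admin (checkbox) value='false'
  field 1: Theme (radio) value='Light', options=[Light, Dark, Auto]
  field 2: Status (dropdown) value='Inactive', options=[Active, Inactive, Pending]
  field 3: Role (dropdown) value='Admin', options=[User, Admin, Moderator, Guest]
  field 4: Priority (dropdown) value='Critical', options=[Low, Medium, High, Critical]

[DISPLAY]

> Admin:      [ ]                                        
  Theme:      (●) Light  ( ) Dark  ( ) Auto              
  Status:     [Inactive                                ▼]
  Role:       [Admin                                   ▼]
  Priority:   [Critical                                ▼]
                                                         
                                                         
                                                         
                                                         
                                                         
                                                         
                                                         
                                                         
                                                         
                                                         
                                                         
                                                         
                                                         
                                                         
                                                         


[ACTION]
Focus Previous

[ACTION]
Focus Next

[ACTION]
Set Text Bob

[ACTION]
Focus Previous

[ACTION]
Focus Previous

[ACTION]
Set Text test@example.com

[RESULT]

  Admin:      [ ]                                        
  Theme:      (●) Light  ( ) Dark  ( ) Auto              
  Status:     [Inactive                                ▼]
> Role:       [Admin                                   ▼]
  Priority:   [Critical                                ▼]
                                                         
                                                         
                                                         
                                                         
                                                         
                                                         
                                                         
                                                         
                                                         
                                                         
                                                         
                                                         
                                                         
                                                         
                                                         


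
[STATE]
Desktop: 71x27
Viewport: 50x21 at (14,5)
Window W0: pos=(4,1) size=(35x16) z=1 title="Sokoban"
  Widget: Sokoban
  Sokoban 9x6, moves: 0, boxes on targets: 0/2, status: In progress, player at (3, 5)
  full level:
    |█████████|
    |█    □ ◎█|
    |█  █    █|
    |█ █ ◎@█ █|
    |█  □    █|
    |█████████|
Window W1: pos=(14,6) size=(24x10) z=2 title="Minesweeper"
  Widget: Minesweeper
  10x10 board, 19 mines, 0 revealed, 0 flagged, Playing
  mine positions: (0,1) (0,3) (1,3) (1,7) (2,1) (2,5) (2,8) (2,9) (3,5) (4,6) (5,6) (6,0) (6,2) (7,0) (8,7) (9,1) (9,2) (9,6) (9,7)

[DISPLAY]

                        ┃                         
┏━━━━━━━━━━━━━━━━━━━━━━┓┃                         
┃ Minesweeper          ┃┃                         
┠──────────────────────┨┃                         
┃■■■■■■■■■■            ┃┃                         
┃■■■■■■■■■■            ┃┃                         
┃■■■■■■■■■■            ┃┃                         
┃■■■■■■■■■■            ┃┃                         
┃■■■■■■■■■■            ┃┃                         
┃■■■■■■■■■■            ┃┃                         
┗━━━━━━━━━━━━━━━━━━━━━━┛┃                         
━━━━━━━━━━━━━━━━━━━━━━━━┛                         
                                                  
                                                  
                                                  
                                                  
                                                  
                                                  
                                                  
                                                  
                                                  


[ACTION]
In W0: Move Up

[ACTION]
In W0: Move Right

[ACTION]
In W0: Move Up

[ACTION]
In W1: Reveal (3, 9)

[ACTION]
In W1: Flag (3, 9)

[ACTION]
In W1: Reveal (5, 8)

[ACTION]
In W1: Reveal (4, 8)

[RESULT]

                        ┃                         
┏━━━━━━━━━━━━━━━━━━━━━━┓┃                         
┃ Minesweeper          ┃┃                         
┠──────────────────────┨┃                         
┃■■■■■■■■■■            ┃┃                         
┃■■■■■■■■■■            ┃┃                         
┃■■■■■■■■■■            ┃┃                         
┃■■■■■■■222            ┃┃                         
┃■■■■■■■2              ┃┃                         
┃■■■■■■■2              ┃┃                         
┗━━━━━━━━━━━━━━━━━━━━━━┛┃                         
━━━━━━━━━━━━━━━━━━━━━━━━┛                         
                                                  
                                                  
                                                  
                                                  
                                                  
                                                  
                                                  
                                                  
                                                  


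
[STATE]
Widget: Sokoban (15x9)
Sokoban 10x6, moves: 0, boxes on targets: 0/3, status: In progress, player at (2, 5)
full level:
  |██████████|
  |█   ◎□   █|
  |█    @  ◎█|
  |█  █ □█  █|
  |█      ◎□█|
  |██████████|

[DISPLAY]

██████████     
█   ◎□   █     
█    @  ◎█     
█  █ □█  █     
█      ◎□█     
██████████     
Moves: 0  0/3  
               
               


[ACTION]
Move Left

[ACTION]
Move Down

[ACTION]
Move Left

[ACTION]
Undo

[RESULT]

██████████     
█   ◎□   █     
█   @   ◎█     
█  █ □█  █     
█      ◎□█     
██████████     
Moves: 1  0/3  
               
               


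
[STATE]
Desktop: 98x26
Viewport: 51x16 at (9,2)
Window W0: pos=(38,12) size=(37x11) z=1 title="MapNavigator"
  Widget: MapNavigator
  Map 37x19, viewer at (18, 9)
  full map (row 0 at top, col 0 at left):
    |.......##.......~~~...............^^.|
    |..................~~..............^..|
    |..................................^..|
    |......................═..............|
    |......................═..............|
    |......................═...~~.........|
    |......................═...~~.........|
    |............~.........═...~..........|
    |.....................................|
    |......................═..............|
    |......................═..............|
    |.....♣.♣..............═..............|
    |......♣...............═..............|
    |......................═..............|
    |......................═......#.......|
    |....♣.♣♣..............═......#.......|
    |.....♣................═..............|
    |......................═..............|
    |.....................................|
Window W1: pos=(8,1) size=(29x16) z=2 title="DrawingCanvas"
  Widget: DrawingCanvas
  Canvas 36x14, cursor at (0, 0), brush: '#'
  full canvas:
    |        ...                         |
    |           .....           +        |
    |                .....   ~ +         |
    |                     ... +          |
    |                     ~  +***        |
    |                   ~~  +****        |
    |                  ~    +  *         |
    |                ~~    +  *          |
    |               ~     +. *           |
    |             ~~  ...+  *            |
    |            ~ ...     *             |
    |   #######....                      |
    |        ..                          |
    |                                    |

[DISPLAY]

 DrawingCanvas             ┃                       
───────────────────────────┨                       
+       ...                ┃                       
           .....           ┃                       
                .....   ~ +┃                       
                     ... + ┃                       
                     ~  +**┃                       
                   ~~  +***┃                       
                  ~    +  *┃                       
                ~~    +  * ┃                       
               ~     +. *  ┃ ┏━━━━━━━━━━━━━━━━━━━━━
             ~~  ...+  *   ┃ ┃ MapNavigator        
            ~ ...     *    ┃ ┠─────────────────────
   #######....             ┃ ┃.....................
━━━━━━━━━━━━━━━━━━━━━━━━━━━┛ ┃...........~.........
                             ┃.....................


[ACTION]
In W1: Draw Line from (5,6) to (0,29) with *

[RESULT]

 DrawingCanvas             ┃                       
───────────────────────────┨                       
+       ...                ┃                       
           .....       ****┃                       
                ..***** ~ +┃                       
             *****   ... + ┃                       
         ****        ~  +**┃                       
      ***          ~~  +***┃                       
                  ~    +  *┃                       
                ~~    +  * ┃                       
               ~     +. *  ┃ ┏━━━━━━━━━━━━━━━━━━━━━
             ~~  ...+  *   ┃ ┃ MapNavigator        
            ~ ...     *    ┃ ┠─────────────────────
   #######....             ┃ ┃.....................
━━━━━━━━━━━━━━━━━━━━━━━━━━━┛ ┃...........~.........
                             ┃.....................


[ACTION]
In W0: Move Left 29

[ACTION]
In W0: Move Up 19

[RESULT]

 DrawingCanvas             ┃                       
───────────────────────────┨                       
+       ...                ┃                       
           .....       ****┃                       
                ..***** ~ +┃                       
             *****   ... + ┃                       
         ****        ~  +**┃                       
      ***          ~~  +***┃                       
                  ~    +  *┃                       
                ~~    +  * ┃                       
               ~     +. *  ┃ ┏━━━━━━━━━━━━━━━━━━━━━
             ~~  ...+  *   ┃ ┃ MapNavigator        
            ~ ...     *    ┃ ┠─────────────────────
   #######....             ┃ ┃                     
━━━━━━━━━━━━━━━━━━━━━━━━━━━┛ ┃                     
                             ┃                     


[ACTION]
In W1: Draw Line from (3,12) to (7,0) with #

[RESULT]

 DrawingCanvas             ┃                       
───────────────────────────┨                       
+       ...                ┃                       
           .....       ****┃                       
                ..***** ~ +┃                       
           ##*****   ... + ┃                       
        ###**        ~  +**┃                       
     ###*          ~~  +***┃                       
  ###             ~    +  *┃                       
##              ~~    +  * ┃                       
               ~     +. *  ┃ ┏━━━━━━━━━━━━━━━━━━━━━
             ~~  ...+  *   ┃ ┃ MapNavigator        
            ~ ...     *    ┃ ┠─────────────────────
   #######....             ┃ ┃                     
━━━━━━━━━━━━━━━━━━━━━━━━━━━┛ ┃                     
                             ┃                     


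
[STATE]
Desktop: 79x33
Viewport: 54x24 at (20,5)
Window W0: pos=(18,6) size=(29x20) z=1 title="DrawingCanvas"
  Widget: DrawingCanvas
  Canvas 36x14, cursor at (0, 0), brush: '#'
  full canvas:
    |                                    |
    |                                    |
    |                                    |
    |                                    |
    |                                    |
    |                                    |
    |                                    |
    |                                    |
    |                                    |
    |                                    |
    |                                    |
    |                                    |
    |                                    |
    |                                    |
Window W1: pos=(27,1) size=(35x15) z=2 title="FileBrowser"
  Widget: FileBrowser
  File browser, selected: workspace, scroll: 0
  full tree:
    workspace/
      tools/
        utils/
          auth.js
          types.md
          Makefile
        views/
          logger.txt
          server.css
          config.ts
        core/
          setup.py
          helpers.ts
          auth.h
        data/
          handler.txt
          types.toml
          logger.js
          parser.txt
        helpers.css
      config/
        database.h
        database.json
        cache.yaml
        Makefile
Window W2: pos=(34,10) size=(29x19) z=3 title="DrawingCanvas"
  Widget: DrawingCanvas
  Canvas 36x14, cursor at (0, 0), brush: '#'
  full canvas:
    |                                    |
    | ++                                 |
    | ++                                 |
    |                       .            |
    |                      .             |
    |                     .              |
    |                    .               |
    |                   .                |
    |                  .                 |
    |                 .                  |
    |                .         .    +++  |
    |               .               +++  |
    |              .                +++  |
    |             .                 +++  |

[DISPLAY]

       ┃    [+] tools/                   ┃            
━━━━━━━┃    [+] config/                  ┃            
Drawing┃                                 ┃            
───────┃                                 ┃            
       ┃                                 ┃            
       ┃      ┏━━━━━━━━━━━━━━━━━━━━━━━━━━━┓           
       ┃      ┃ DrawingCanvas             ┃           
       ┃      ┠───────────────────────────┨           
       ┃      ┃+                          ┃           
       ┃      ┃ ++                        ┃           
       ┗━━━━━━┃ ++                        ┃           
              ┃                       .   ┃           
              ┃                      .    ┃           
              ┃                     .     ┃           
              ┃                    .      ┃           
              ┃                   .       ┃           
              ┃                  .        ┃           
              ┃                 .         ┃           
              ┃                .         .┃           
              ┃               .           ┃           
━━━━━━━━━━━━━━┃              .            ┃           
              ┃             .             ┃           
              ┃                           ┃           
              ┗━━━━━━━━━━━━━━━━━━━━━━━━━━━┛           


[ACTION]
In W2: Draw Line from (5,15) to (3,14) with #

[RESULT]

       ┃    [+] tools/                   ┃            
━━━━━━━┃    [+] config/                  ┃            
Drawing┃                                 ┃            
───────┃                                 ┃            
       ┃                                 ┃            
       ┃      ┏━━━━━━━━━━━━━━━━━━━━━━━━━━━┓           
       ┃      ┃ DrawingCanvas             ┃           
       ┃      ┠───────────────────────────┨           
       ┃      ┃+                          ┃           
       ┃      ┃ ++                        ┃           
       ┗━━━━━━┃ ++                        ┃           
              ┃              #        .   ┃           
              ┃               #      .    ┃           
              ┃               #     .     ┃           
              ┃                    .      ┃           
              ┃                   .       ┃           
              ┃                  .        ┃           
              ┃                 .         ┃           
              ┃                .         .┃           
              ┃               .           ┃           
━━━━━━━━━━━━━━┃              .            ┃           
              ┃             .             ┃           
              ┃                           ┃           
              ┗━━━━━━━━━━━━━━━━━━━━━━━━━━━┛           


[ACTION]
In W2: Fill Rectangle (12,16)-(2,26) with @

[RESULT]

       ┃    [+] tools/                   ┃            
━━━━━━━┃    [+] config/                  ┃            
Drawing┃                                 ┃            
───────┃                                 ┃            
       ┃                                 ┃            
       ┃      ┏━━━━━━━━━━━━━━━━━━━━━━━━━━━┓           
       ┃      ┃ DrawingCanvas             ┃           
       ┃      ┠───────────────────────────┨           
       ┃      ┃+                          ┃           
       ┃      ┃ ++                        ┃           
       ┗━━━━━━┃ ++             @@@@@@@@@@@┃           
              ┃              # @@@@@@@@@@@┃           
              ┃               #@@@@@@@@@@@┃           
              ┃               #@@@@@@@@@@@┃           
              ┃                @@@@@@@@@@@┃           
              ┃                @@@@@@@@@@@┃           
              ┃                @@@@@@@@@@@┃           
              ┃                @@@@@@@@@@@┃           
              ┃                @@@@@@@@@@@┃           
              ┃               .@@@@@@@@@@@┃           
━━━━━━━━━━━━━━┃              . @@@@@@@@@@@┃           
              ┃             .             ┃           
              ┃                           ┃           
              ┗━━━━━━━━━━━━━━━━━━━━━━━━━━━┛           


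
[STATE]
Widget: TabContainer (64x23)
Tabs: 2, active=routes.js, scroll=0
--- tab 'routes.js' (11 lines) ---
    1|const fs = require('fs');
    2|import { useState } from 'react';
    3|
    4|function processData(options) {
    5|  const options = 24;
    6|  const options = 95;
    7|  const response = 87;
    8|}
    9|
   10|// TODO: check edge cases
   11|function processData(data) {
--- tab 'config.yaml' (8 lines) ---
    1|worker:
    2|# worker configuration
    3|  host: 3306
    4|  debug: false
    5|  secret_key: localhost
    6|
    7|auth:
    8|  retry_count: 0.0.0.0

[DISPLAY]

[routes.js]│ config.yaml                                        
────────────────────────────────────────────────────────────────
const fs = require('fs');                                       
import { useState } from 'react';                               
                                                                
function processData(options) {                                 
  const options = 24;                                           
  const options = 95;                                           
  const response = 87;                                          
}                                                               
                                                                
// TODO: check edge cases                                       
function processData(data) {                                    
                                                                
                                                                
                                                                
                                                                
                                                                
                                                                
                                                                
                                                                
                                                                
                                                                


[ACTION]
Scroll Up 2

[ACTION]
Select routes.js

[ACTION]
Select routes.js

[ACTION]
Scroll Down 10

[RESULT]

[routes.js]│ config.yaml                                        
────────────────────────────────────────────────────────────────
function processData(data) {                                    
                                                                
                                                                
                                                                
                                                                
                                                                
                                                                
                                                                
                                                                
                                                                
                                                                
                                                                
                                                                
                                                                
                                                                
                                                                
                                                                
                                                                
                                                                
                                                                
                                                                


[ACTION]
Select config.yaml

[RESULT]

 routes.js │[config.yaml]                                       
────────────────────────────────────────────────────────────────
worker:                                                         
# worker configuration                                          
  host: 3306                                                    
  debug: false                                                  
  secret_key: localhost                                         
                                                                
auth:                                                           
  retry_count: 0.0.0.0                                          
                                                                
                                                                
                                                                
                                                                
                                                                
                                                                
                                                                
                                                                
                                                                
                                                                
                                                                
                                                                
                                                                


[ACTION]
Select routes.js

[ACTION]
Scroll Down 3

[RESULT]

[routes.js]│ config.yaml                                        
────────────────────────────────────────────────────────────────
function processData(options) {                                 
  const options = 24;                                           
  const options = 95;                                           
  const response = 87;                                          
}                                                               
                                                                
// TODO: check edge cases                                       
function processData(data) {                                    
                                                                
                                                                
                                                                
                                                                
                                                                
                                                                
                                                                
                                                                
                                                                
                                                                
                                                                
                                                                
                                                                


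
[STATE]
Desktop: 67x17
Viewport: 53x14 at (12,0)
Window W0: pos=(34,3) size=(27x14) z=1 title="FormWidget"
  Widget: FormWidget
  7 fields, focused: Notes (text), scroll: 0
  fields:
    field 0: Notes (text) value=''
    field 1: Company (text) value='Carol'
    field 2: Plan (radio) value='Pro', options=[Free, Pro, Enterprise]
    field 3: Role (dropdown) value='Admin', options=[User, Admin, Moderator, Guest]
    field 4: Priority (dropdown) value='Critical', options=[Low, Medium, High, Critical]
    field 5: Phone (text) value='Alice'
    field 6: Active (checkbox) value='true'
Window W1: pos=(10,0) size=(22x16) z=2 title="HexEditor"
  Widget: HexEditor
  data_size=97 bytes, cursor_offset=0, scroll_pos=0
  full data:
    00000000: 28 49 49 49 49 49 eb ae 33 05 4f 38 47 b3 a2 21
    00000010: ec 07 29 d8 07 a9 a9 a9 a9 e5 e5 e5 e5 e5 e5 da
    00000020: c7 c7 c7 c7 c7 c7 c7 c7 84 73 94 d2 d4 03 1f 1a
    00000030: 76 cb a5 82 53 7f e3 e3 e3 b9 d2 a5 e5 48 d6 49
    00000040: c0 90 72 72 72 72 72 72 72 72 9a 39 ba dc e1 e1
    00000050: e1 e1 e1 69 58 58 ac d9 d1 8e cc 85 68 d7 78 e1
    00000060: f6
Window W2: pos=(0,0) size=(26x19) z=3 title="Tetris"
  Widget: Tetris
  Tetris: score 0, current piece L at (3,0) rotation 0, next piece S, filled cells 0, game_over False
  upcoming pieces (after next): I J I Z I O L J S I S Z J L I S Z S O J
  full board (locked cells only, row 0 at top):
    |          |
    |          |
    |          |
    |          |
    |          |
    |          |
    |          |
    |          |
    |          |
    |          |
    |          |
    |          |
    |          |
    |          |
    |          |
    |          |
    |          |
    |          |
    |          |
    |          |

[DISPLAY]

━━━━━━━━━━━━━┓━━━━━┓                                 
             ┃     ┃                                 
─────────────┨─────┨                                 
Next:        ┃ 49 4┃  ┏━━━━━━━━━━━━━━━━━━━━━━━━━┓    
 ░░          ┃ 29 d┃  ┃ FormWidget              ┃    
░░           ┃ c7 c┃  ┠─────────────────────────┨    
             ┃ a5 8┃  ┃> Notes:      [         ]┃    
             ┃ 72 7┃  ┃  Company:    [Carol    ]┃    
             ┃ e1 6┃  ┃  Plan:       ( ) Free  (┃    
Score:       ┃     ┃  ┃  Role:       [Admin   ▼]┃    
0            ┃     ┃  ┃  Priority:   [Critical▼]┃    
             ┃     ┃  ┃  Phone:      [Alice    ]┃    
             ┃     ┃  ┃  Active:     [x]        ┃    
             ┃     ┃  ┃                         ┃    


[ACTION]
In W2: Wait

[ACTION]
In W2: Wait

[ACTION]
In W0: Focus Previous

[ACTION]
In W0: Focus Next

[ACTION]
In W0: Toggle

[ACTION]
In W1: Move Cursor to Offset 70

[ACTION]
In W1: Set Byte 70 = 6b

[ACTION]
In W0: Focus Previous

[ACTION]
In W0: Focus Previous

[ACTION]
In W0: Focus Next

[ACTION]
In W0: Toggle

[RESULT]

━━━━━━━━━━━━━┓━━━━━┓                                 
             ┃     ┃                                 
─────────────┨─────┨                                 
Next:        ┃ 49 4┃  ┏━━━━━━━━━━━━━━━━━━━━━━━━━┓    
 ░░          ┃ 29 d┃  ┃ FormWidget              ┃    
░░           ┃ c7 c┃  ┠─────────────────────────┨    
             ┃ a5 8┃  ┃  Notes:      [         ]┃    
             ┃ 72 7┃  ┃  Company:    [Carol    ]┃    
             ┃ e1 6┃  ┃  Plan:       ( ) Free  (┃    
Score:       ┃     ┃  ┃  Role:       [Admin   ▼]┃    
0            ┃     ┃  ┃  Priority:   [Critical▼]┃    
             ┃     ┃  ┃  Phone:      [Alice    ]┃    
             ┃     ┃  ┃> Active:     [ ]        ┃    
             ┃     ┃  ┃                         ┃    
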